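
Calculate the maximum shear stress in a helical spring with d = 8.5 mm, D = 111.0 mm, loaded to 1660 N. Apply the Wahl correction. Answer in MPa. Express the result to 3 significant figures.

848 MPa

Spring index C = D/d = 111.0/8.5 = 13.0588
K_W = (4C−1)/(4C−4) + 0.615/C = 51.235/48.235 + 0.0471 = 1.1093
τ₀ = 8FD/(πd³) = 8·1660·111.0/(π·8.5³) = 1.47408e+06/1929.3 = 764.04 MPa
τ_max = K·τ₀ = 1.1093 × 764.04 = 847.54 MPa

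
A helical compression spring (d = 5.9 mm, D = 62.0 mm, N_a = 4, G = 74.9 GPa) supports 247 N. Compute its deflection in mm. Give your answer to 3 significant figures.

20.8 mm

k = Gd⁴/(8D³N_a) = (74.9×10³)(5.9⁴)/(8·62.0³·4) = 11.9 N/mm
δ = F/k = 247 / 11.9 = 20.755 mm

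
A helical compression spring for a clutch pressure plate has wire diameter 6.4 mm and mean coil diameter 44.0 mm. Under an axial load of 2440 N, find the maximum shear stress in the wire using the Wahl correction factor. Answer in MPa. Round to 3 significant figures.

Spring index C = D/d = 44.0/6.4 = 6.8750
K_W = (4C−1)/(4C−4) + 0.615/C = 26.500/23.500 + 0.0895 = 1.2171
τ₀ = 8FD/(πd³) = 8·2440·44.0/(π·6.4³) = 858880/823.55 = 1042.9 MPa
τ_max = K·τ₀ = 1.2171 × 1042.9 = 1269.3 MPa

1270 MPa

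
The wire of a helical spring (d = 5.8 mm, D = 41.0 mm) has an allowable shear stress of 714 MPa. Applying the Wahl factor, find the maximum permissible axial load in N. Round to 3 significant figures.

C = D/d = 41.0/5.8 = 7.0690
K_W = (4C−1)/(4C−4) + 0.615/C = 27.276/24.276 + 0.0870 = 1.2106
τ_max = K·8FD/(πd³) → F_max = τ_allow·πd³/(8DK)
F_max = 714·π·5.8³/(8·41.0·1.2106) = 4.3766e+05/397.07 = 1102.2 N

1100 N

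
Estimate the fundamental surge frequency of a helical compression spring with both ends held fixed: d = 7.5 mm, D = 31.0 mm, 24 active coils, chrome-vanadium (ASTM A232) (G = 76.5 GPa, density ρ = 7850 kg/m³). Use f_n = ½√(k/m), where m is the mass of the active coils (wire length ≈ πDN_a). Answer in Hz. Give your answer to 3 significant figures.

114 Hz

k = Gd⁴/(8D³N_a) = (76.5×10³)(7.5⁴)/(8·31.0³·24) = 42.318 N/mm = 42318 N/m
Wire length L = πDN_a = π·31.0·24 = 2337.3 mm
m = ρ·(πd²/4)·L = 7850 × 44.179×10⁻⁶ m² × 2.3373 m = 0.8106 kg
f_n = ½√(k/m) = 0.5·√(42318/0.8106) = 0.5·√(52205) = 114.24 Hz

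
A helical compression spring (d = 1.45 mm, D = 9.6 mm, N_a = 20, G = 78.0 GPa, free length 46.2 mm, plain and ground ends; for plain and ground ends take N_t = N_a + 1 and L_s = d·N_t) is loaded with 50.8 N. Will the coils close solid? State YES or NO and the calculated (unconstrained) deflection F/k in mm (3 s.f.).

k = Gd⁴/(8D³N_a) = (78.0×10³)(1.45⁴)/(8·9.6³·20) = 2.4358 N/mm
N_t = 21; L_s = 1.45·21 = 30.45 mm; δ_solid = L₀ − L_s = 46.2 − 30.45 = 15.75 mm
δ = F/k = 50.8/2.4358 = 20.856 mm
δ ≥ δ_solid → spring goes solid

YES, δ = 20.9 mm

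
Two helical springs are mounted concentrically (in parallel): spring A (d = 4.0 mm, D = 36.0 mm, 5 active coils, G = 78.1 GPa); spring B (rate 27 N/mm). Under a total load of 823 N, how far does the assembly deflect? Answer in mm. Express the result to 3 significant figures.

k_A = Gd⁴/(8D³N_a) = (78.1×10³)(4.0⁴)/(8·36.0³·5) = 10.713 N/mm
Parallel: k_eq = 10.713 + 27 = 37.713 N/mm
δ = F/k_eq = 823/37.713 = 21.823 mm

21.8 mm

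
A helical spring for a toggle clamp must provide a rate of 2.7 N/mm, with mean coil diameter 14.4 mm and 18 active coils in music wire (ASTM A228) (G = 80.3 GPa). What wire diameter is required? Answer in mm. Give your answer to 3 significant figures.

d = (8D³N_a·k / G)^(1/4) = (8·14.4³·18·2.7 / (80.3×10³))^0.25
  = (14.458)^0.25 = 1.9500 mm

1.95 mm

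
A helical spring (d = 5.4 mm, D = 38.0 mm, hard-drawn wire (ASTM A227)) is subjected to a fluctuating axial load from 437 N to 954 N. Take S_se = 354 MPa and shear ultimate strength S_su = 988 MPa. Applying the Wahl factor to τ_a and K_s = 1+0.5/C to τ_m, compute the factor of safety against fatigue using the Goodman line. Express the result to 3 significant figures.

C = D/d = 38.0/5.4 = 7.0370; K_W = (4C−1)/(4C−4)+0.615/C = 1.2116; K_s = 1+0.5/C = 1.0711
F_a = (F_max−F_min)/2 = 258.5 N; F_m = (F_max+F_min)/2 = 695.5 N
τ_a = K_W·8F_aD/(πd³) = 1.2116 × 158.86 = 192.47 MPa
τ_m = K_s·8F_mD/(πd³) = 1.0711 × 427.4 = 457.77 MPa
Goodman: 1/n_f = τ_a/S_se + τ_m/S_su = 192.47/354 + 457.77/988 = 0.54371 + 0.46333 = 1.007
n_f = 1/1.007 = 0.993

0.993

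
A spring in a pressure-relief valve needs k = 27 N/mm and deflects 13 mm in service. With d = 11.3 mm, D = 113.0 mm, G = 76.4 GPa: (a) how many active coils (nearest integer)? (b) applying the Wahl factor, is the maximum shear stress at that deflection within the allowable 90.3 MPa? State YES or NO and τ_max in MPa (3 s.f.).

(a) 4 coils; (b) YES, τ_max = 80.1 MPa

N_a = Gd⁴/(8D³k) = (76.4×10³)(11.3⁴)/(8·113.0³·27) = 3.997 → N_a = 4
Actual rate k = Gd⁴/(8D³·4) = 26.979 N/mm
Working load F = kδ = 26.979·13 = 350.72 N
C = 113.0/11.3 = 10.0000; K_W = (4C−1)/(4C−4)+0.615/C = 1.1448
τ_max = K_W·8FD/(πd³) = 1.1448·69.944 = 80.074 MPa
τ_max ≤ 90.3 MPa → acceptable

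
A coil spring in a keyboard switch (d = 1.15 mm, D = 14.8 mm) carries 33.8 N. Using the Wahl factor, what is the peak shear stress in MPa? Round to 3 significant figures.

931 MPa

Spring index C = D/d = 14.8/1.15 = 12.8696
K_W = (4C−1)/(4C−4) + 0.615/C = 50.478/47.478 + 0.0478 = 1.1110
τ₀ = 8FD/(πd³) = 8·33.8·14.8/(π·1.15³) = 4001.92/4.778 = 837.58 MPa
τ_max = K·τ₀ = 1.1110 × 837.58 = 930.53 MPa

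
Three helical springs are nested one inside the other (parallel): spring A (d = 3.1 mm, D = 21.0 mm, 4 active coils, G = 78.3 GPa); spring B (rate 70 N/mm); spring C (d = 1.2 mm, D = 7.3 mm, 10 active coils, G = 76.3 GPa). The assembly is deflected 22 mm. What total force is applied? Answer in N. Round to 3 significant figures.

2190 N

k_A = Gd⁴/(8D³N_a) = (78.3×10³)(3.1⁴)/(8·21.0³·4) = 24.401 N/mm
k_C = Gd⁴/(8D³N_a) = (76.3×10³)(1.2⁴)/(8·7.3³·10) = 5.0838 N/mm
Parallel: k_eq = 24.401 + 70 + 5.0838 = 99.484 N/mm
F = k_eq·δ = 99.484·22 = 2188.7 N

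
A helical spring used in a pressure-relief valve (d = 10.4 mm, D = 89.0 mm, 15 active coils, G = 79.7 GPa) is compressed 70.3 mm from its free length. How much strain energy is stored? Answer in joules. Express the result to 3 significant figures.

27.2 J

k = Gd⁴/(8D³N_a) = (79.7×10³)(10.4⁴)/(8·89.0³·15) = 11.021 N/mm
U = ½kδ² = 0.5 × 11.021 × 70.3² = 27235 N·mm = 27.235 J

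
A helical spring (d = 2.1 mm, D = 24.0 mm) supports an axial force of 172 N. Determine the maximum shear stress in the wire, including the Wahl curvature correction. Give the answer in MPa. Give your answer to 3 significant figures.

1280 MPa

Spring index C = D/d = 24.0/2.1 = 11.4286
K_W = (4C−1)/(4C−4) + 0.615/C = 44.714/41.714 + 0.0538 = 1.1257
τ₀ = 8FD/(πd³) = 8·172·24.0/(π·2.1³) = 33024/29.094 = 1135.1 MPa
τ_max = K·τ₀ = 1.1257 × 1135.1 = 1277.8 MPa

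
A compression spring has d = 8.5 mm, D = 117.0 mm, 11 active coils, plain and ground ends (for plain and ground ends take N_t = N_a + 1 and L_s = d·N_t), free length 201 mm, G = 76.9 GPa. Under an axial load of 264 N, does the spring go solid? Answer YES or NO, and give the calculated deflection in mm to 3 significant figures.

NO, δ = 92.7 mm

k = Gd⁴/(8D³N_a) = (76.9×10³)(8.5⁴)/(8·117.0³·11) = 2.8481 N/mm
N_t = 12; L_s = 8.5·12 = 102 mm; δ_solid = L₀ − L_s = 201 − 102 = 99 mm
δ = F/k = 264/2.8481 = 92.692 mm
δ < δ_solid → spring does not go solid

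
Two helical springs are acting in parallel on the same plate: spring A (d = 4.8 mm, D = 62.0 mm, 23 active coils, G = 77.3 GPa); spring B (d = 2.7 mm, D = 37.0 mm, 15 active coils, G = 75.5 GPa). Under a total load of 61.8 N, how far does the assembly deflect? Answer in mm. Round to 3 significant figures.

38.7 mm

k_A = Gd⁴/(8D³N_a) = (77.3×10³)(4.8⁴)/(8·62.0³·23) = 0.93573 N/mm
k_B = Gd⁴/(8D³N_a) = (75.5×10³)(2.7⁴)/(8·37.0³·15) = 0.66011 N/mm
Parallel: k_eq = 0.93573 + 0.66011 = 1.5958 N/mm
δ = F/k_eq = 61.8/1.5958 = 38.726 mm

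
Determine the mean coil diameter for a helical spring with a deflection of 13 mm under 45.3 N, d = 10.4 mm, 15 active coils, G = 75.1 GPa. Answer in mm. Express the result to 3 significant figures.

Required rate k = F/δ = 45.3/13 = 3.4846 N/mm
D = (Gd⁴/(8N_a·k))^(1/3) = (75.1×10³·10.4⁴/(8·15·3.4846))^(1/3)
  = (2.10105e+06)^(1/3) = 128.0793 mm

128 mm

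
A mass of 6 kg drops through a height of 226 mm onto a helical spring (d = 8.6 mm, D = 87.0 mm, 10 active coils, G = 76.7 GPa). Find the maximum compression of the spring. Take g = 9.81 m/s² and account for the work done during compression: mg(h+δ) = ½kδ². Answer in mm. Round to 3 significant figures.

65.7 mm

k = Gd⁴/(8D³N_a) = (76.7×10³)(8.6⁴)/(8·87.0³·10) = 7.9642 N/mm
W = mg = 6 × 9.81 = 58.86 N
½kδ² − Wδ − Wh = 0 → δ = (W + √(W² + 2kWh))/k
δ = (58.86 + √(3464.5 + 211885))/7.9642 = (58.86 + 464.06)/7.9642 = 65.659 mm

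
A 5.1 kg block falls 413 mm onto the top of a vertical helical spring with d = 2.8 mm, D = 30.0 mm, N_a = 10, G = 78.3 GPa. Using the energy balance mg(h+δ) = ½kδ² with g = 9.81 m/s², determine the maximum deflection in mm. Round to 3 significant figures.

k = Gd⁴/(8D³N_a) = (78.3×10³)(2.8⁴)/(8·30.0³·10) = 2.2281 N/mm
W = mg = 5.1 × 9.81 = 50.031 N
½kδ² − Wδ − Wh = 0 → δ = (W + √(W² + 2kWh))/k
δ = (50.031 + √(2503.1 + 92078.7))/2.2281 = (50.031 + 307.54)/2.2281 = 160.48 mm

160 mm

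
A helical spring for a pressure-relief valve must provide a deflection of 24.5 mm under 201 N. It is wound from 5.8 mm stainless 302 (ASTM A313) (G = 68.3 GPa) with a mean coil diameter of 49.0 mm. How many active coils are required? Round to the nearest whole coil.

10

Required rate k = F/δ = 201/24.5 = 8.2041 N/mm
N_a = Gd⁴/(8D³k) = (68.3×10³ × 5.8⁴)/(8 × 49.0³ × 8.2041)
    = 7.72917e+07 / 7.72162e+06 = 10.01 → 10 coils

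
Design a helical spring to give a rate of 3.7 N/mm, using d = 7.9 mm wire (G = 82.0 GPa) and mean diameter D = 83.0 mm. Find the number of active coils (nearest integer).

19

N_a = Gd⁴/(8D³k) = (82.0×10³ × 7.9⁴)/(8 × 83.0³ × 3.7)
    = 3.19391e+08 / 1.69249e+07 = 18.87 → 19 coils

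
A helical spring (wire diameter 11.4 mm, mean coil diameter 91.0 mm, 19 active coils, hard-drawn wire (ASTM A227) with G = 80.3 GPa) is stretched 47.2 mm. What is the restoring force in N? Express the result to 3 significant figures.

559 N

k = Gd⁴/(8D³N_a) = (80.3×10³)(11.4⁴)/(8·91.0³·19) = 11.84 N/mm
F = k·δ = 11.84 × 47.2 = 558.87 N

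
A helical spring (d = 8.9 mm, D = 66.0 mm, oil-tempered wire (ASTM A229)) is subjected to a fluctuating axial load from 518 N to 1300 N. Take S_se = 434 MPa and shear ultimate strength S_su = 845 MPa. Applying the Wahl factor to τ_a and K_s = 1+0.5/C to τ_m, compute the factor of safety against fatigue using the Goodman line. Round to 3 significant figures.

C = D/d = 66.0/8.9 = 7.4157; K_W = (4C−1)/(4C−4)+0.615/C = 1.1998; K_s = 1+0.5/C = 1.0674
F_a = (F_max−F_min)/2 = 391 N; F_m = (F_max+F_min)/2 = 909 N
τ_a = K_W·8F_aD/(πd³) = 1.1998 × 93.216 = 111.84 MPa
τ_m = K_s·8F_mD/(πd³) = 1.0674 × 216.71 = 231.32 MPa
Goodman: 1/n_f = τ_a/S_se + τ_m/S_su = 111.84/434 + 231.32/845 = 0.25770 + 0.27375 = 0.53146
n_f = 1/0.53146 = 1.882

1.88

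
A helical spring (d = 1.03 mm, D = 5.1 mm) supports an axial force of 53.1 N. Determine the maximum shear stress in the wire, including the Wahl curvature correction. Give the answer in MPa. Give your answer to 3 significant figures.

Spring index C = D/d = 5.1/1.03 = 4.9515
K_W = (4C−1)/(4C−4) + 0.615/C = 18.806/15.806 + 0.1242 = 1.3140
τ₀ = 8FD/(πd³) = 8·53.1·5.1/(π·1.03³) = 2166.48/3.4329 = 631.09 MPa
τ_max = K·τ₀ = 1.3140 × 631.09 = 829.26 MPa

829 MPa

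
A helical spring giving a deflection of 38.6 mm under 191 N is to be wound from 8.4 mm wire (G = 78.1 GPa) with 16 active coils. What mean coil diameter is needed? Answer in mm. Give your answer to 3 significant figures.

85.0 mm

Required rate k = F/δ = 191/38.6 = 4.9482 N/mm
D = (Gd⁴/(8N_a·k))^(1/3) = (78.1×10³·8.4⁴/(8·16·4.9482))^(1/3)
  = (613921)^(1/3) = 84.9906 mm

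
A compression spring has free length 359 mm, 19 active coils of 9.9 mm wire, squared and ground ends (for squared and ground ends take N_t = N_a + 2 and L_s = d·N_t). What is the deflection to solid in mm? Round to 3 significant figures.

151 mm

N_t = 21; L_s = 9.9·21 = 207.9 mm
δ_solid = L₀ − L_s = 359 − 207.9 = 151.1 mm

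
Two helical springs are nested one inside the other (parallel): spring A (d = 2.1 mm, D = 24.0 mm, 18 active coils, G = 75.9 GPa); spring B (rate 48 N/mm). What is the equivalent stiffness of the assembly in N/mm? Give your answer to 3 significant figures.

48.7 N/mm

k_A = Gd⁴/(8D³N_a) = (75.9×10³)(2.1⁴)/(8·24.0³·18) = 0.74152 N/mm
Parallel: k_eq = 0.74152 + 48 = 48.742 N/mm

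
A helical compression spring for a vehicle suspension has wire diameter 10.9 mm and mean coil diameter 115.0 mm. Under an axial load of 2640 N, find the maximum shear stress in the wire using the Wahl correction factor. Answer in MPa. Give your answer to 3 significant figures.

679 MPa

Spring index C = D/d = 115.0/10.9 = 10.5505
K_W = (4C−1)/(4C−4) + 0.615/C = 41.202/38.202 + 0.0583 = 1.1368
τ₀ = 8FD/(πd³) = 8·2640·115.0/(π·10.9³) = 2.4288e+06/4068.5 = 596.98 MPa
τ_max = K·τ₀ = 1.1368 × 596.98 = 678.66 MPa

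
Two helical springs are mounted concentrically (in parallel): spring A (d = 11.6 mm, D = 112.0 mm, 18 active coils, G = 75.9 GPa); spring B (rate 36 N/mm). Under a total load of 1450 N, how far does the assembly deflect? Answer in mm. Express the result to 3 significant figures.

33.9 mm

k_A = Gd⁴/(8D³N_a) = (75.9×10³)(11.6⁴)/(8·112.0³·18) = 6.7929 N/mm
Parallel: k_eq = 6.7929 + 36 = 42.793 N/mm
δ = F/k_eq = 1450/42.793 = 33.884 mm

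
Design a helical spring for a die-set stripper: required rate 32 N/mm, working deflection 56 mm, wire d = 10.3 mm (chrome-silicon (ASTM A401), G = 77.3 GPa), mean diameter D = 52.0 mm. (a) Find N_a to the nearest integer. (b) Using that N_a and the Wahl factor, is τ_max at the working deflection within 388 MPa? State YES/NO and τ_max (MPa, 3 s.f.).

(a) 24 coils; (b) YES, τ_max = 286 MPa

N_a = Gd⁴/(8D³k) = (77.3×10³)(10.3⁴)/(8·52.0³·32) = 24.17 → N_a = 24
Actual rate k = Gd⁴/(8D³·24) = 32.227 N/mm
Working load F = kδ = 32.227·56 = 1804.7 N
C = 52.0/10.3 = 5.0485; K_W = (4C−1)/(4C−4)+0.615/C = 1.3071
τ_max = K_W·8FD/(πd³) = 1.3071·218.69 = 285.85 MPa
τ_max ≤ 388 MPa → acceptable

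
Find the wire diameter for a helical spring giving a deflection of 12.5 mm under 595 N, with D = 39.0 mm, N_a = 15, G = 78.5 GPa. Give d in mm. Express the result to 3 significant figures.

Required rate k = F/δ = 595/12.5 = 47.6 N/mm
d = (8D³N_a·k / G)^(1/4) = (8·39.0³·15·47.6 / (78.5×10³))^0.25
  = (4316.3)^0.25 = 8.1055 mm

8.11 mm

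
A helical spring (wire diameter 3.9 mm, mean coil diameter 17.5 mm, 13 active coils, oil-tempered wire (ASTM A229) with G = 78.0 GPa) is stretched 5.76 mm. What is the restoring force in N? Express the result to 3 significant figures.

k = Gd⁴/(8D³N_a) = (78.0×10³)(3.9⁴)/(8·17.5³·13) = 32.375 N/mm
F = k·δ = 32.375 × 5.76 = 186.48 N

186 N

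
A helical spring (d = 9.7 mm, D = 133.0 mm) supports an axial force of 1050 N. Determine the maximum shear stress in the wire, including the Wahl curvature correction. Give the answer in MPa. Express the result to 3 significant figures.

Spring index C = D/d = 133.0/9.7 = 13.7113
K_W = (4C−1)/(4C−4) + 0.615/C = 53.845/50.845 + 0.0449 = 1.1039
τ₀ = 8FD/(πd³) = 8·1050·133.0/(π·9.7³) = 1.1172e+06/2867.2 = 389.64 MPa
τ_max = K·τ₀ = 1.1039 × 389.64 = 430.11 MPa

430 MPa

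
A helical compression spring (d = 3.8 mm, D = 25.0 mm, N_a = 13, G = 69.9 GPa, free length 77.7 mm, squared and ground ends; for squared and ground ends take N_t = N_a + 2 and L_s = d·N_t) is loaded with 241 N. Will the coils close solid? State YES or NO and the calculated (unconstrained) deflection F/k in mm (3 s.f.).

YES, δ = 26.9 mm

k = Gd⁴/(8D³N_a) = (69.9×10³)(3.8⁴)/(8·25.0³·13) = 8.9693 N/mm
N_t = 15; L_s = 3.8·15 = 57 mm; δ_solid = L₀ − L_s = 77.7 − 57 = 20.7 mm
δ = F/k = 241/8.9693 = 26.869 mm
δ ≥ δ_solid → spring goes solid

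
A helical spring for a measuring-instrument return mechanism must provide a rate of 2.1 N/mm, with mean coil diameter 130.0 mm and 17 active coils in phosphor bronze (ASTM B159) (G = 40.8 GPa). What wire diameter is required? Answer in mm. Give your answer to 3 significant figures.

d = (8D³N_a·k / G)^(1/4) = (8·130.0³·17·2.1 / (40.8×10³))^0.25
  = (15379)^0.25 = 11.1361 mm

11.1 mm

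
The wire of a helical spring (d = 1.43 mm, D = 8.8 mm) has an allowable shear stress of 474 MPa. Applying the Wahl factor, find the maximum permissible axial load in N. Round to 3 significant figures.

C = D/d = 8.8/1.43 = 6.1538
K_W = (4C−1)/(4C−4) + 0.615/C = 23.615/20.615 + 0.0999 = 1.2455
τ_max = K·8FD/(πd³) → F_max = τ_allow·πd³/(8DK)
F_max = 474·π·1.43³/(8·8.8·1.2455) = 4354.5/87.68 = 49.663 N

49.7 N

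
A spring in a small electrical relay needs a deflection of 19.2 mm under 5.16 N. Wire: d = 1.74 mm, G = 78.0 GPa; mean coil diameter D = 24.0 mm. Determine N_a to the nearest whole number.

24

Required rate k = F/δ = 5.16/19.2 = 0.26875 N/mm
N_a = Gd⁴/(8D³k) = (78.0×10³ × 1.74⁴)/(8 × 24.0³ × 0.26875)
    = 714976 / 29721.6 = 24.06 → 24 coils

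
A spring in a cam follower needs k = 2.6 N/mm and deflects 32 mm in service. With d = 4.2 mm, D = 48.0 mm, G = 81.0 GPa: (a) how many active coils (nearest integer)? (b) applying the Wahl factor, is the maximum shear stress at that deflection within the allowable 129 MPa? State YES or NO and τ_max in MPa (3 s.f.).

N_a = Gd⁴/(8D³k) = (81.0×10³)(4.2⁴)/(8·48.0³·2.6) = 10.96 → N_a = 11
Actual rate k = Gd⁴/(8D³·11) = 2.5899 N/mm
Working load F = kδ = 2.5899·32 = 82.875 N
C = 48.0/4.2 = 11.4286; K_W = (4C−1)/(4C−4)+0.615/C = 1.1257
τ_max = K_W·8FD/(πd³) = 1.1257·136.73 = 153.92 MPa
τ_max > 129 MPa → exceeds allowable

(a) 11 coils; (b) NO, τ_max = 154 MPa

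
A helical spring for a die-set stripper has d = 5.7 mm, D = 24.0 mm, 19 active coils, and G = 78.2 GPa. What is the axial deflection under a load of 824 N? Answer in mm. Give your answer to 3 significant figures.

k = Gd⁴/(8D³N_a) = (78.2×10³)(5.7⁴)/(8·24.0³·19) = 39.285 N/mm
δ = F/k = 824 / 39.285 = 20.975 mm

21.0 mm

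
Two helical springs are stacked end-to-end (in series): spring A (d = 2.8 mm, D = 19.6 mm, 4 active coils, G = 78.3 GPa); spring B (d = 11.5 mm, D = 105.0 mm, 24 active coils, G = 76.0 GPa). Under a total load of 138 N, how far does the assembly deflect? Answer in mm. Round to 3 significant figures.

k_A = Gd⁴/(8D³N_a) = (78.3×10³)(2.8⁴)/(8·19.6³·4) = 19.974 N/mm
k_B = Gd⁴/(8D³N_a) = (76.0×10³)(11.5⁴)/(8·105.0³·24) = 5.9805 N/mm
Series: 1/k_eq = 1/19.974 + 1/5.9805 = 0.21727; k_eq = 4.6025 N/mm
δ = F/k_eq = 138/4.6025 = 29.984 mm

30.0 mm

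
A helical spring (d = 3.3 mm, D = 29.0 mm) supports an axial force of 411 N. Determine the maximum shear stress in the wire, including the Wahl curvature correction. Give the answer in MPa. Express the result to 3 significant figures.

Spring index C = D/d = 29.0/3.3 = 8.7879
K_W = (4C−1)/(4C−4) + 0.615/C = 34.152/31.152 + 0.0700 = 1.1663
τ₀ = 8FD/(πd³) = 8·411·29.0/(π·3.3³) = 95352/112.9 = 844.57 MPa
τ_max = K·τ₀ = 1.1663 × 844.57 = 985.02 MPa

985 MPa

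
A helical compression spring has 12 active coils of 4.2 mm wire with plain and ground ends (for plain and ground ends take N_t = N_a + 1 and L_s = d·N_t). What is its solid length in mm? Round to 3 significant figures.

54.6 mm

plain and ground ends: N_t = N_a + 1 = 12 + 1 = 13
L_s = d·N_t = 4.2 × 13 = 54.6 mm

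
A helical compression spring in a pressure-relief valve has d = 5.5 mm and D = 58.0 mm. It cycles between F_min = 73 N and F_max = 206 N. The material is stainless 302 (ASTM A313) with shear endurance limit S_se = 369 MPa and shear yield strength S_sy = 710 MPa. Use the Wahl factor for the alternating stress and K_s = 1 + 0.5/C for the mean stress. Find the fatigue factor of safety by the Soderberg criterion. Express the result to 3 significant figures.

2.74

C = D/d = 58.0/5.5 = 10.5455; K_W = (4C−1)/(4C−4)+0.615/C = 1.1369; K_s = 1+0.5/C = 1.0474
F_a = (F_max−F_min)/2 = 66.5 N; F_m = (F_max+F_min)/2 = 139.5 N
τ_a = K_W·8F_aD/(πd³) = 1.1369 × 59.034 = 67.115 MPa
τ_m = K_s·8F_mD/(πd³) = 1.0474 × 123.84 = 129.71 MPa
Soderberg: 1/n_f = τ_a/S_se + τ_m/S_sy = 67.115/369 + 129.71/710 = 0.18188 + 0.18269 = 0.36457
n_f = 1/0.36457 = 2.743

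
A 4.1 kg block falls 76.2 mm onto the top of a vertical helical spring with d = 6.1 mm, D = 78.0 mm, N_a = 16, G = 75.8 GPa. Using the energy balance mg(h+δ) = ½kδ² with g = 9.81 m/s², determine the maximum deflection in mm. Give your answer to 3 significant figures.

87.2 mm

k = Gd⁴/(8D³N_a) = (75.8×10³)(6.1⁴)/(8·78.0³·16) = 1.7278 N/mm
W = mg = 4.1 × 9.81 = 40.221 N
½kδ² − Wδ − Wh = 0 → δ = (W + √(W² + 2kWh))/k
δ = (40.221 + √(1617.7 + 10590.9))/1.7278 = (40.221 + 110.49)/1.7278 = 87.228 mm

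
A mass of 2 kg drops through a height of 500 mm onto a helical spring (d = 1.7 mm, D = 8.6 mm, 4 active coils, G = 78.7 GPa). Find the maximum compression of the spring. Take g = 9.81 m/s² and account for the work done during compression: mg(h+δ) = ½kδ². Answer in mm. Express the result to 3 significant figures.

k = Gd⁴/(8D³N_a) = (78.7×10³)(1.7⁴)/(8·8.6³·4) = 32.294 N/mm
W = mg = 2 × 9.81 = 19.62 N
½kδ² − Wδ − Wh = 0 → δ = (W + √(W² + 2kWh))/k
δ = (19.62 + √(384.94 + 633613))/32.294 = (19.62 + 796.24)/32.294 = 25.263 mm

25.3 mm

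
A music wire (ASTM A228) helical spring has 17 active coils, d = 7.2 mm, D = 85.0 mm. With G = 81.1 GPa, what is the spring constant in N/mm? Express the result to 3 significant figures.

k = Gd⁴/(8D³N_a) = (81.1×10³ × 7.2⁴) / (8 × 85.0³ × 17)
  = 2.17947e+08 / 8.3521e+07 = 2.6095 N/mm

2.61 N/mm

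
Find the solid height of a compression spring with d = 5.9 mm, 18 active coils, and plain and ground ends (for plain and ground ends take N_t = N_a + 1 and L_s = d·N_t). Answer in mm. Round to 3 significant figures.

plain and ground ends: N_t = N_a + 1 = 18 + 1 = 19
L_s = d·N_t = 5.9 × 19 = 112.1 mm

112 mm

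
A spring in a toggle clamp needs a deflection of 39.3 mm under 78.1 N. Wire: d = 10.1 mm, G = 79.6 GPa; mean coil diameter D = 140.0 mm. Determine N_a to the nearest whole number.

Required rate k = F/δ = 78.1/39.3 = 1.9873 N/mm
N_a = Gd⁴/(8D³k) = (79.6×10³ × 10.1⁴)/(8 × 140.0³ × 1.9873)
    = 8.28321e+08 / 4.36247e+07 = 18.99 → 19 coils

19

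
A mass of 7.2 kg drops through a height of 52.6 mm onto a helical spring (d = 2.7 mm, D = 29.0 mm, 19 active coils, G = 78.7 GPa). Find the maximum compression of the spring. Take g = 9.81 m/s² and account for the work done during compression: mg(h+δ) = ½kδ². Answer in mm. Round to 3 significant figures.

165 mm

k = Gd⁴/(8D³N_a) = (78.7×10³)(2.7⁴)/(8·29.0³·19) = 1.1282 N/mm
W = mg = 7.2 × 9.81 = 70.632 N
½kδ² − Wδ − Wh = 0 → δ = (W + √(W² + 2kWh))/k
δ = (70.632 + √(4988.9 + 8383.19))/1.1282 = (70.632 + 115.64)/1.1282 = 165.1 mm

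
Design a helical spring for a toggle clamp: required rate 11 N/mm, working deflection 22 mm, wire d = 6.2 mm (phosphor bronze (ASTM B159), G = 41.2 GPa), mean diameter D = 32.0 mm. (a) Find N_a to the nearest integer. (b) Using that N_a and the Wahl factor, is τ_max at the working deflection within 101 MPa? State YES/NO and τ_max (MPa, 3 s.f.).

N_a = Gd⁴/(8D³k) = (41.2×10³)(6.2⁴)/(8·32.0³·11) = 21.11 → N_a = 21
Actual rate k = Gd⁴/(8D³·21) = 11.059 N/mm
Working load F = kδ = 11.059·22 = 243.29 N
C = 32.0/6.2 = 5.1613; K_W = (4C−1)/(4C−4)+0.615/C = 1.2994
τ_max = K_W·8FD/(πd³) = 1.2994·83.185 = 108.09 MPa
τ_max > 101 MPa → exceeds allowable

(a) 21 coils; (b) NO, τ_max = 108 MPa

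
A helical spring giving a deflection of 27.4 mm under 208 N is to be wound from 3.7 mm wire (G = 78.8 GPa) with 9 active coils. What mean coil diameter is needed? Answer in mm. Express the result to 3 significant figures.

30.0 mm

Required rate k = F/δ = 208/27.4 = 7.5912 N/mm
D = (Gd⁴/(8N_a·k))^(1/3) = (78.8×10³·3.7⁴/(8·9·7.5912))^(1/3)
  = (27020.2)^(1/3) = 30.0075 mm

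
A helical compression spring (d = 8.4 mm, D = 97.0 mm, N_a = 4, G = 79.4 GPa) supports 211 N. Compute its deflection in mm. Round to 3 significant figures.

15.6 mm

k = Gd⁴/(8D³N_a) = (79.4×10³)(8.4⁴)/(8·97.0³·4) = 13.535 N/mm
δ = F/k = 211 / 13.535 = 15.589 mm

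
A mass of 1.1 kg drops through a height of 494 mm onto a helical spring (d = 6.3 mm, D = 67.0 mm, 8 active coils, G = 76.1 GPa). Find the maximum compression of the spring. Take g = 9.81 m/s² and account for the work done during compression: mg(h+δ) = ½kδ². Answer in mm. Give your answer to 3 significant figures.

k = Gd⁴/(8D³N_a) = (76.1×10³)(6.3⁴)/(8·67.0³·8) = 6.2279 N/mm
W = mg = 1.1 × 9.81 = 10.791 N
½kδ² − Wδ − Wh = 0 → δ = (W + √(W² + 2kWh))/k
δ = (10.791 + √(116.45 + 66398.9))/6.2279 = (10.791 + 257.91)/6.2279 = 43.144 mm

43.1 mm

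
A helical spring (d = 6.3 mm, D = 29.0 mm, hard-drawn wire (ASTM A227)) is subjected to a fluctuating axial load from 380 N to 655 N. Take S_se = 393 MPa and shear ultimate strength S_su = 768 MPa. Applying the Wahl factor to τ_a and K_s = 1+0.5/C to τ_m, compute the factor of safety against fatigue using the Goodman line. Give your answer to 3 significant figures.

2.78

C = D/d = 29.0/6.3 = 4.6032; K_W = (4C−1)/(4C−4)+0.615/C = 1.3418; K_s = 1+0.5/C = 1.1086
F_a = (F_max−F_min)/2 = 137.5 N; F_m = (F_max+F_min)/2 = 517.5 N
τ_a = K_W·8F_aD/(πd³) = 1.3418 × 40.609 = 54.487 MPa
τ_m = K_s·8F_mD/(πd³) = 1.1086 × 152.84 = 169.44 MPa
Goodman: 1/n_f = τ_a/S_se + τ_m/S_su = 54.487/393 + 169.44/768 = 0.13864 + 0.22062 = 0.35927
n_f = 1/0.35927 = 2.783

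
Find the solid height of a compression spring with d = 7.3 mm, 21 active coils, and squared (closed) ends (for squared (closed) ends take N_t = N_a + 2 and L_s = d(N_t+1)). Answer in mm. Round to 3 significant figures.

175 mm

squared (closed) ends: N_t = N_a + 2 = 21 + 2 = 23
L_s = d·(N_t+1) = 7.3 × 24 = 175.2 mm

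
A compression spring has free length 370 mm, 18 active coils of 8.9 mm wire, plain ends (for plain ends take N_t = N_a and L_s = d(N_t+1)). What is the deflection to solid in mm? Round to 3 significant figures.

N_t = 18; L_s = 8.9·19 = 169.1 mm
δ_solid = L₀ − L_s = 370 − 169.1 = 200.9 mm

201 mm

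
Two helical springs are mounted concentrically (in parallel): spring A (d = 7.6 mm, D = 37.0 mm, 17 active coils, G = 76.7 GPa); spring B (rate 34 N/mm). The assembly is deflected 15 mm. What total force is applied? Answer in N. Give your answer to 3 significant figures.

1070 N

k_A = Gd⁴/(8D³N_a) = (76.7×10³)(7.6⁴)/(8·37.0³·17) = 37.145 N/mm
Parallel: k_eq = 37.145 + 34 = 71.145 N/mm
F = k_eq·δ = 71.145·15 = 1067.2 N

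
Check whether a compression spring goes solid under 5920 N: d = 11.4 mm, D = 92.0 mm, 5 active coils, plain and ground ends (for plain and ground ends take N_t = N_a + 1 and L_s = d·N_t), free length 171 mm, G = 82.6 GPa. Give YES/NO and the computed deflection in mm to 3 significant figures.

YES, δ = 132 mm

k = Gd⁴/(8D³N_a) = (82.6×10³)(11.4⁴)/(8·92.0³·5) = 44.789 N/mm
N_t = 6; L_s = 11.4·6 = 68.4 mm; δ_solid = L₀ − L_s = 171 − 68.4 = 102.6 mm
δ = F/k = 5920/44.789 = 132.17 mm
δ ≥ δ_solid → spring goes solid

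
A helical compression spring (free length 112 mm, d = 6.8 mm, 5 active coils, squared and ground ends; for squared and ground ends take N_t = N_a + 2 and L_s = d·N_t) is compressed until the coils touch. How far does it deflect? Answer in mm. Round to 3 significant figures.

N_t = 7; L_s = 6.8·7 = 47.6 mm
δ_solid = L₀ − L_s = 112 − 47.6 = 64.4 mm

64.4 mm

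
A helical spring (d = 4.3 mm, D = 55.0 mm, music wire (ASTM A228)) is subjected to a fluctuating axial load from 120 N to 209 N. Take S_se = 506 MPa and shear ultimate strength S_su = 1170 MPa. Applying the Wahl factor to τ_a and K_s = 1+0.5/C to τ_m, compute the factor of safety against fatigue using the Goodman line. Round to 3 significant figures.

2.33

C = D/d = 55.0/4.3 = 12.7907; K_W = (4C−1)/(4C−4)+0.615/C = 1.1117; K_s = 1+0.5/C = 1.0391
F_a = (F_max−F_min)/2 = 44.5 N; F_m = (F_max+F_min)/2 = 164.5 N
τ_a = K_W·8F_aD/(πd³) = 1.1117 × 78.389 = 87.145 MPa
τ_m = K_s·8F_mD/(πd³) = 1.0391 × 289.78 = 301.1 MPa
Goodman: 1/n_f = τ_a/S_se + τ_m/S_su = 87.145/506 + 301.1/1170 = 0.17222 + 0.25735 = 0.42958
n_f = 1/0.42958 = 2.328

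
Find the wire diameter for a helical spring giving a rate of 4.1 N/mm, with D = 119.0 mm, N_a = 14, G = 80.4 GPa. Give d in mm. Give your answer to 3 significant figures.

d = (8D³N_a·k / G)^(1/4) = (8·119.0³·14·4.1 / (80.4×10³))^0.25
  = (9624.7)^0.25 = 9.9048 mm

9.90 mm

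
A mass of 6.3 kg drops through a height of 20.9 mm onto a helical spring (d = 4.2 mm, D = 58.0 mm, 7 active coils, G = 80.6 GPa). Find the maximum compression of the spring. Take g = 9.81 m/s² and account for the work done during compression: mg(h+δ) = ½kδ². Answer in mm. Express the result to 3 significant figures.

k = Gd⁴/(8D³N_a) = (80.6×10³)(4.2⁴)/(8·58.0³·7) = 2.2954 N/mm
W = mg = 6.3 × 9.81 = 61.803 N
½kδ² − Wδ − Wh = 0 → δ = (W + √(W² + 2kWh))/k
δ = (61.803 + √(3819.6 + 5929.88))/2.2954 = (61.803 + 98.74)/2.2954 = 69.941 mm

69.9 mm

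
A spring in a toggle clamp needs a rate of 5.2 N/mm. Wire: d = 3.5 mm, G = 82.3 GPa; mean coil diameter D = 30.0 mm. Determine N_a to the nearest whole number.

11

N_a = Gd⁴/(8D³k) = (82.3×10³ × 3.5⁴)/(8 × 30.0³ × 5.2)
    = 1.23501e+07 / 1.1232e+06 = 11 → 11 coils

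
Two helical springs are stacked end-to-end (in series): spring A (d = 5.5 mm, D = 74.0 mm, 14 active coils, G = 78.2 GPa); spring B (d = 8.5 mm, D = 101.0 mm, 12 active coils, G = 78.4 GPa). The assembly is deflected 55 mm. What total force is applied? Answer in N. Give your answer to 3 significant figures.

62.8 N

k_A = Gd⁴/(8D³N_a) = (78.2×10³)(5.5⁴)/(8·74.0³·14) = 1.5767 N/mm
k_B = Gd⁴/(8D³N_a) = (78.4×10³)(8.5⁴)/(8·101.0³·12) = 4.1377 N/mm
Series: 1/k_eq = 1/1.5767 + 1/4.1377 = 0.87592; k_eq = 1.1417 N/mm
F = k_eq·δ = 1.1417·55 = 62.791 N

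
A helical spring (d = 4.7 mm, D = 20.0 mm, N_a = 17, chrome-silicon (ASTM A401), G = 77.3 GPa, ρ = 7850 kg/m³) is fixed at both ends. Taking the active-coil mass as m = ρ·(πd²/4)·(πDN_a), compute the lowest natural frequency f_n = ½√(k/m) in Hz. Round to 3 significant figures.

k = Gd⁴/(8D³N_a) = (77.3×10³)(4.7⁴)/(8·20.0³·17) = 34.669 N/mm = 34669 N/m
Wire length L = πDN_a = π·20.0·17 = 1068.1 mm
m = ρ·(πd²/4)·L = 7850 × 17.349×10⁻⁶ m² × 1.0681 m = 0.14547 kg
f_n = ½√(k/m) = 0.5·√(34669/0.14547) = 0.5·√(2.3832e+05) = 244.09 Hz

244 Hz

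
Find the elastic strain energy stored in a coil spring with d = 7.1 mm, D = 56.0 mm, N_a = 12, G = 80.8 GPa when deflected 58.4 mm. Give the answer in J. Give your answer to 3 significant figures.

20.8 J

k = Gd⁴/(8D³N_a) = (80.8×10³)(7.1⁴)/(8·56.0³·12) = 12.179 N/mm
U = ½kδ² = 0.5 × 12.179 × 58.4² = 20769 N·mm = 20.769 J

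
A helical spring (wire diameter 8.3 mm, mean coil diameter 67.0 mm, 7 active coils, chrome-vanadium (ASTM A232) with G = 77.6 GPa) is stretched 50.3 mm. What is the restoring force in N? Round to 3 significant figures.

1100 N

k = Gd⁴/(8D³N_a) = (77.6×10³)(8.3⁴)/(8·67.0³·7) = 21.866 N/mm
F = k·δ = 21.866 × 50.3 = 1099.8 N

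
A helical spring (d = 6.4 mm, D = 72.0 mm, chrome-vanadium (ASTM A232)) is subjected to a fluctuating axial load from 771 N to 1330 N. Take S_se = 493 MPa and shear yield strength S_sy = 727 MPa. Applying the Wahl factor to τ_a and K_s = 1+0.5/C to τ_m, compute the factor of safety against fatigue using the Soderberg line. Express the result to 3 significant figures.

C = D/d = 72.0/6.4 = 11.2500; K_W = (4C−1)/(4C−4)+0.615/C = 1.1278; K_s = 1+0.5/C = 1.0444
F_a = (F_max−F_min)/2 = 279.5 N; F_m = (F_max+F_min)/2 = 1050.5 N
τ_a = K_W·8F_aD/(πd³) = 1.1278 × 195.49 = 220.48 MPa
τ_m = K_s·8F_mD/(πd³) = 1.0444 × 734.73 = 767.39 MPa
Soderberg: 1/n_f = τ_a/S_se + τ_m/S_sy = 220.48/493 + 767.39/727 = 0.44721 + 1.05555 = 1.5028
n_f = 1/1.5028 = 0.6654

0.665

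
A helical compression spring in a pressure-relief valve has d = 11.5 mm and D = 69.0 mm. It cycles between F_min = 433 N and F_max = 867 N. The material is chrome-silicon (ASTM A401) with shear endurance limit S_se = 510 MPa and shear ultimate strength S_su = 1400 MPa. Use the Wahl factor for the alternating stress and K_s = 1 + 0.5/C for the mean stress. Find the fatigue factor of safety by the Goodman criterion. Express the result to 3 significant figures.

8.36

C = D/d = 69.0/11.5 = 6.0000; K_W = (4C−1)/(4C−4)+0.615/C = 1.2525; K_s = 1+0.5/C = 1.0833
F_a = (F_max−F_min)/2 = 217 N; F_m = (F_max+F_min)/2 = 650 N
τ_a = K_W·8F_aD/(πd³) = 1.2525 × 25.07 = 31.4 MPa
τ_m = K_s·8F_mD/(πd³) = 1.0833 × 75.095 = 81.353 MPa
Goodman: 1/n_f = τ_a/S_se + τ_m/S_su = 31.4/510 + 81.353/1400 = 0.06157 + 0.05811 = 0.11968
n_f = 1/0.11968 = 8.356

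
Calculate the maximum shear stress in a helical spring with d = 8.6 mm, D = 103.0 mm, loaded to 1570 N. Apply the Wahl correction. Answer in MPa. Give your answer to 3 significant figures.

Spring index C = D/d = 103.0/8.6 = 11.9767
K_W = (4C−1)/(4C−4) + 0.615/C = 46.907/43.907 + 0.0513 = 1.1197
τ₀ = 8FD/(πd³) = 8·1570·103.0/(π·8.6³) = 1.29368e+06/1998.2 = 647.41 MPa
τ_max = K·τ₀ = 1.1197 × 647.41 = 724.89 MPa

725 MPa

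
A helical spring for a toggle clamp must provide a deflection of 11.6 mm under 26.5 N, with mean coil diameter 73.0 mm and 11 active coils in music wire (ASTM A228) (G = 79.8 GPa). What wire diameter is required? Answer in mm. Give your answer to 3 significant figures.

5.60 mm

Required rate k = F/δ = 26.5/11.6 = 2.2845 N/mm
d = (8D³N_a·k / G)^(1/4) = (8·73.0³·11·2.2845 / (79.8×10³))^0.25
  = (980.02)^0.25 = 5.5951 mm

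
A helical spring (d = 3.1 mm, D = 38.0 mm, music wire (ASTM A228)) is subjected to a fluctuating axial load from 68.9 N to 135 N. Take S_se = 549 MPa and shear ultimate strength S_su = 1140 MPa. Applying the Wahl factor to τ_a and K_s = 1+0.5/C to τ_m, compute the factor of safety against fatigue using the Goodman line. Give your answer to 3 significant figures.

C = D/d = 38.0/3.1 = 12.2581; K_W = (4C−1)/(4C−4)+0.615/C = 1.1168; K_s = 1+0.5/C = 1.0408
F_a = (F_max−F_min)/2 = 33.05 N; F_m = (F_max+F_min)/2 = 101.95 N
τ_a = K_W·8F_aD/(πd³) = 1.1168 × 107.35 = 119.89 MPa
τ_m = K_s·8F_mD/(πd³) = 1.0408 × 331.15 = 344.66 MPa
Goodman: 1/n_f = τ_a/S_se + τ_m/S_su = 119.89/549 + 344.66/1140 = 0.21838 + 0.30233 = 0.52071
n_f = 1/0.52071 = 1.92

1.92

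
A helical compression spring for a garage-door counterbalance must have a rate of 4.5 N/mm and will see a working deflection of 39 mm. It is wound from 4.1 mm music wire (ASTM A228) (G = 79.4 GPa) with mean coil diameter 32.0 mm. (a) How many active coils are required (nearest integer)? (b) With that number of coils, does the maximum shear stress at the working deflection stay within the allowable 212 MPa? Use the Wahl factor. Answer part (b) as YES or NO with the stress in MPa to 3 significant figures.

N_a = Gd⁴/(8D³k) = (79.4×10³)(4.1⁴)/(8·32.0³·4.5) = 19.02 → N_a = 19
Actual rate k = Gd⁴/(8D³·19) = 4.5047 N/mm
Working load F = kδ = 4.5047·39 = 175.68 N
C = 32.0/4.1 = 7.8049; K_W = (4C−1)/(4C−4)+0.615/C = 1.1890
τ_max = K_W·8FD/(πd³) = 1.1890·207.71 = 246.97 MPa
τ_max > 212 MPa → exceeds allowable

(a) 19 coils; (b) NO, τ_max = 247 MPa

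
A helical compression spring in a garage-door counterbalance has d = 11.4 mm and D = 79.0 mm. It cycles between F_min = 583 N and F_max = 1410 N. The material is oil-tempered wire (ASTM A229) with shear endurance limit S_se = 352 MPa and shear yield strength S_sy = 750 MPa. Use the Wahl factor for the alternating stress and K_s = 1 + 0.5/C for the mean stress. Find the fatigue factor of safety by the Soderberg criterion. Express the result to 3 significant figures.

C = D/d = 79.0/11.4 = 6.9298; K_W = (4C−1)/(4C−4)+0.615/C = 1.2152; K_s = 1+0.5/C = 1.0722
F_a = (F_max−F_min)/2 = 413.5 N; F_m = (F_max+F_min)/2 = 996.5 N
τ_a = K_W·8F_aD/(πd³) = 1.2152 × 56.147 = 68.232 MPa
τ_m = K_s·8F_mD/(πd³) = 1.0722 × 135.31 = 145.07 MPa
Soderberg: 1/n_f = τ_a/S_se + τ_m/S_sy = 68.232/352 + 145.07/750 = 0.19384 + 0.19343 = 0.38727
n_f = 1/0.38727 = 2.582

2.58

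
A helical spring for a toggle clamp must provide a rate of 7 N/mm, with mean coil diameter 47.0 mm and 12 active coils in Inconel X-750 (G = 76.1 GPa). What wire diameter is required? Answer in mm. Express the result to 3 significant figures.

5.50 mm

d = (8D³N_a·k / G)^(1/4) = (8·47.0³·12·7 / (76.1×10³))^0.25
  = (916.81)^0.25 = 5.5026 mm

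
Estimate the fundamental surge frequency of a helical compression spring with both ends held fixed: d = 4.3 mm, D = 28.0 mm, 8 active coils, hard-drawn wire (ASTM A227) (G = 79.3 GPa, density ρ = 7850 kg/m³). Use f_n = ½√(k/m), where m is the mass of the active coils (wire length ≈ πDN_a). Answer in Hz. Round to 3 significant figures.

k = Gd⁴/(8D³N_a) = (79.3×10³)(4.3⁴)/(8·28.0³·8) = 19.297 N/mm = 19297 N/m
Wire length L = πDN_a = π·28.0·8 = 703.72 mm
m = ρ·(πd²/4)·L = 7850 × 14.522×10⁻⁶ m² × 0.70372 m = 0.080222 kg
f_n = ½√(k/m) = 0.5·√(19297/0.080222) = 0.5·√(2.4055e+05) = 245.23 Hz

245 Hz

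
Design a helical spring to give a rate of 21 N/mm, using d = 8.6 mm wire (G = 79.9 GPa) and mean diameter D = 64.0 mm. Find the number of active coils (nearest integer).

10

N_a = Gd⁴/(8D³k) = (79.9×10³ × 8.6⁴)/(8 × 64.0³ × 21)
    = 4.3706e+08 / 4.40402e+07 = 9.924 → 10 coils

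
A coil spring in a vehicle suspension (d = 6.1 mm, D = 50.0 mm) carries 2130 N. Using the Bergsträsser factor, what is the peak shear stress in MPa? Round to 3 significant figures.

Spring index C = D/d = 50.0/6.1 = 8.1967
K_B = (4C+2)/(4C−3) = 34.787/29.787 = 1.1679
τ₀ = 8FD/(πd³) = 8·2130·50.0/(π·6.1³) = 852000/713.08 = 1194.8 MPa
τ_max = K·τ₀ = 1.1679 × 1194.8 = 1395.4 MPa

1400 MPa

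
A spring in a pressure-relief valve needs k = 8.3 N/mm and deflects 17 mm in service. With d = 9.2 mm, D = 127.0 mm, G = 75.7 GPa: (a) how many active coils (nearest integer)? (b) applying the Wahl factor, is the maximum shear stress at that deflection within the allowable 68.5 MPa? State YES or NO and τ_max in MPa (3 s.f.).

N_a = Gd⁴/(8D³k) = (75.7×10³)(9.2⁴)/(8·127.0³·8.3) = 3.987 → N_a = 4
Actual rate k = Gd⁴/(8D³·4) = 8.2734 N/mm
Working load F = kδ = 8.2734·17 = 140.65 N
C = 127.0/9.2 = 13.8043; K_W = (4C−1)/(4C−4)+0.615/C = 1.1031
τ_max = K_W·8FD/(πd³) = 1.1031·58.414 = 64.438 MPa
τ_max ≤ 68.5 MPa → acceptable

(a) 4 coils; (b) YES, τ_max = 64.4 MPa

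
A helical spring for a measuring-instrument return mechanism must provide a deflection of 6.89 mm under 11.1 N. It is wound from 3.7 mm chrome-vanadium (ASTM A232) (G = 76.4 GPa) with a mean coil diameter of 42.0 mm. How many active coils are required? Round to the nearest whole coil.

15

Required rate k = F/δ = 11.1/6.89 = 1.611 N/mm
N_a = Gd⁴/(8D³k) = (76.4×10³ × 3.7⁴)/(8 × 42.0³ × 1.611)
    = 1.43186e+07 / 954864 = 15 → 15 coils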